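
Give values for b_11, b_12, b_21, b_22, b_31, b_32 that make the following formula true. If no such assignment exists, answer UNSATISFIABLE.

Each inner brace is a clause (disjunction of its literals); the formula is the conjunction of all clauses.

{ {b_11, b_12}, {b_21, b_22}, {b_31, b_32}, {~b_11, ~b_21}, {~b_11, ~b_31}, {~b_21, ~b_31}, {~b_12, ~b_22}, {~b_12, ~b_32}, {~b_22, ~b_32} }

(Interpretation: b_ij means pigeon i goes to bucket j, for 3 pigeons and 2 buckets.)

UNSATISFIABLE

Case b_11 = 1:
Unit clause (~b_21) forces b_21 = 0.
Unit clause (b_22) forces b_22 = 1.
Unit clause (~b_31) forces b_31 = 0.
Unit clause (b_32) forces b_32 = 1.
Now (~b_32) is unsatisfied and unit — conflict.
That branch fails; take b_11 = 0 instead.
Unit clause (b_12) forces b_12 = 1.
Unit clause (~b_22) forces b_22 = 0.
Unit clause (b_21) forces b_21 = 1.
Unit clause (~b_31) forces b_31 = 0.
Unit clause (b_32) forces b_32 = 1.
Now (~b_32) is unsatisfied and unit — conflict.
Either choice for b_11 ends in contradiction.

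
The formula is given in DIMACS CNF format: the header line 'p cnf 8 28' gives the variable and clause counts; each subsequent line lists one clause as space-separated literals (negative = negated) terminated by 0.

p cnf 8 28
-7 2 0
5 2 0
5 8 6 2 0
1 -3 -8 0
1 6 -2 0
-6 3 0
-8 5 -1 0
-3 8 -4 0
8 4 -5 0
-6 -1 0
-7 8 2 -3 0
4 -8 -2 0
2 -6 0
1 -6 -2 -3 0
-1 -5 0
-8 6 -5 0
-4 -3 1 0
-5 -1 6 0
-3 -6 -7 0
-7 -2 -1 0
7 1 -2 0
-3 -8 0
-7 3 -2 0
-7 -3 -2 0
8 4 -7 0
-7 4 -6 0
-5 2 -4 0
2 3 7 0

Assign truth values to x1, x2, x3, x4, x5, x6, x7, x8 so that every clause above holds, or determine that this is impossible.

Suppose x7 = False.
Suppose x5 = False.
(x2) alone gives x2 = True.
(x1) alone gives x1 = True.
(¬x8) alone gives x8 = False.
(¬x6) alone gives x6 = False.
Suppose x3 = True.
(¬x4) alone gives x4 = False.
Every clause now holds.

x1=True,  x2=True,  x3=True,  x4=False,  x5=False,  x6=False,  x7=False,  x8=False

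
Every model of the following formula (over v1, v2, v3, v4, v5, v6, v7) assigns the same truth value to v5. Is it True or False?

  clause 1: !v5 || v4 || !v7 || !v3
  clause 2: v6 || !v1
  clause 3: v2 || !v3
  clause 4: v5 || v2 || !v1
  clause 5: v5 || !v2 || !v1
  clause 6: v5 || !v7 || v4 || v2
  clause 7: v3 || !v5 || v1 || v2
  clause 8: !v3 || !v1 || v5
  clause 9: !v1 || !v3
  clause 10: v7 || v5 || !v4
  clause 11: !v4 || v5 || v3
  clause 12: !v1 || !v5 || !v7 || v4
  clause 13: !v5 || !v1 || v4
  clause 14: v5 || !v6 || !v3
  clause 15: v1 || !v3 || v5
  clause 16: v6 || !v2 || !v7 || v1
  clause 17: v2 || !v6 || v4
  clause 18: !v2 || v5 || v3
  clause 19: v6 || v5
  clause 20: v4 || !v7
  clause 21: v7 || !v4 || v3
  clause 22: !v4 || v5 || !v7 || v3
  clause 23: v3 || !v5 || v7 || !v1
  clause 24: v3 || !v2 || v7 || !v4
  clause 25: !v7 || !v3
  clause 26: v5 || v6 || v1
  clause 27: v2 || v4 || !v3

Suppose v5 = false.
From the singleton clause (v6), v6 = true.
From the singleton clause (!v3), v3 = false.
From the singleton clause (!v4), v4 = false.
From the singleton clause (v2), v2 = true.
Now (!v2) is unsatisfied and unit — conflict.
So every satisfying assignment has v5 = True.

True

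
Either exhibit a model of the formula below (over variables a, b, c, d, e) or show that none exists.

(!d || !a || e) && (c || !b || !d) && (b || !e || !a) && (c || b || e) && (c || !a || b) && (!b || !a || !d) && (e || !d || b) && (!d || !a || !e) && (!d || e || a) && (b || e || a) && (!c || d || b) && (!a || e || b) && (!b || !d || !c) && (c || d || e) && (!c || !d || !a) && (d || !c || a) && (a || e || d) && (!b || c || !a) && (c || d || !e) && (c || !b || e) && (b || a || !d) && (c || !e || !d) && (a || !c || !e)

Try d = false.
Try c = true.
From the singleton clause (b), b = true.
From the singleton clause (a), a = true.
No clause remains; e is free.

a ↦ true; b ↦ true; c ↦ true; d ↦ false; e ↦ false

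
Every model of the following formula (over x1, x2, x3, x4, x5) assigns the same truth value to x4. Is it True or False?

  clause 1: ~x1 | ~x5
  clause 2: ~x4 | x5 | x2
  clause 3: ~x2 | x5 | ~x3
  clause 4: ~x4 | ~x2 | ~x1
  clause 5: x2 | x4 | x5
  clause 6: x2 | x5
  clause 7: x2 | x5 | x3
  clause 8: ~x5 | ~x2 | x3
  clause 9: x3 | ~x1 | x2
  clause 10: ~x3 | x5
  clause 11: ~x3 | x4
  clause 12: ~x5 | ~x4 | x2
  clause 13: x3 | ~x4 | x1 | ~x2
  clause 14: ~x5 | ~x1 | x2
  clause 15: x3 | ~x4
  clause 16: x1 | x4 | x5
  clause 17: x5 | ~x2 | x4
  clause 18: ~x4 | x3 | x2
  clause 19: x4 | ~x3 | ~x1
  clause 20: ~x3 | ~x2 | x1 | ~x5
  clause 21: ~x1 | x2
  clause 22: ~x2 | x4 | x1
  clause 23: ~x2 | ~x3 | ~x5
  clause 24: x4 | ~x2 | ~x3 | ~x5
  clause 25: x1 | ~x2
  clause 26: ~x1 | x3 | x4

Suppose x4 = 1.
From the singleton clause (x3), x3 = 1.
From the singleton clause (x5), x5 = 1.
From the singleton clause (~x1), x1 = 0.
From the singleton clause (x2), x2 = 1.
Now (~x2) is unsatisfied and unit — conflict.
So every satisfying assignment has x4 = False.

False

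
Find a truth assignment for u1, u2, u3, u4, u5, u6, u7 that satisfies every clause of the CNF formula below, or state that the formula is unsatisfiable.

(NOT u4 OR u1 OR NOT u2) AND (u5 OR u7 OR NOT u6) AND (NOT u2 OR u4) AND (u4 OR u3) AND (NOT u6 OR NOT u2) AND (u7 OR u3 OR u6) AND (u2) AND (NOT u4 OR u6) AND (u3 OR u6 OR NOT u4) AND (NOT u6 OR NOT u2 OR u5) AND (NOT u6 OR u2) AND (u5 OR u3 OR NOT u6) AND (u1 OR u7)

(u2) alone gives u2 = true.
(u4) alone gives u4 = true.
(u1) alone gives u1 = true.
(NOT u6) alone gives u6 = false.
But (u6) is also a unit clause — contradiction.

UNSATISFIABLE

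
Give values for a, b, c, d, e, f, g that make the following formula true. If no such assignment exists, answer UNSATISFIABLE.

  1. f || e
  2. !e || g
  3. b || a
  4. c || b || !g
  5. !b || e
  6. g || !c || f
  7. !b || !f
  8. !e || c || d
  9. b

The clause (b) is unit, so b = true.
The clause (e) is unit, so e = true.
The clause (g) is unit, so g = true.
The clause (!f) is unit, so f = false.
Try c = false.
The clause (d) is unit, so d = true.
Every clause is now satisfied; a is unconstrained.

a ↦ true; b ↦ true; c ↦ false; d ↦ true; e ↦ true; f ↦ false; g ↦ true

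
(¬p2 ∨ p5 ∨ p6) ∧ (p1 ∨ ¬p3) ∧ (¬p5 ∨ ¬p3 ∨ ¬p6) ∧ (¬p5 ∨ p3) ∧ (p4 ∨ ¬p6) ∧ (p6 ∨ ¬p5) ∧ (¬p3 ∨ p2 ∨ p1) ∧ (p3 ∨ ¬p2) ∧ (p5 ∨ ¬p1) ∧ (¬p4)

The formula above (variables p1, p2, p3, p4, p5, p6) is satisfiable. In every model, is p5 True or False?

False

Suppose p5 = True.
The clause (p3) is unit, so p3 = True.
The clause (p1) is unit, so p1 = True.
The clause (¬p6) is unit, so p6 = False.
But (p6) is also a unit clause — contradiction.
So every satisfying assignment has p5 = False.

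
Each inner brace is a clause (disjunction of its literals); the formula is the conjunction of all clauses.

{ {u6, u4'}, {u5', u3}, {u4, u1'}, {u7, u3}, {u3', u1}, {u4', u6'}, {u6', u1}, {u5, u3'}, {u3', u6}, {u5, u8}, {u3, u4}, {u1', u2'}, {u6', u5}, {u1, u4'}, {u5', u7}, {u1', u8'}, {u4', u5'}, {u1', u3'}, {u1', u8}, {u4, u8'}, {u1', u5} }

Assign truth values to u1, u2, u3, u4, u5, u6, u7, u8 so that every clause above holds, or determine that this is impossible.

UNSATISFIABLE

Suppose u6 = 1.
From the singleton clause (u4'), u4 = 0.
From the singleton clause (u1'), u1 = 0.
But (u1) is also a unit clause — contradiction.
Undo u6 and try u6 = 0.
From the singleton clause (u4'), u4 = 0.
From the singleton clause (u1'), u1 = 0.
From the singleton clause (u3'), u3 = 0.
But (u3) is also a unit clause — contradiction.
Neither u6 = 1 nor u6 = 0 works.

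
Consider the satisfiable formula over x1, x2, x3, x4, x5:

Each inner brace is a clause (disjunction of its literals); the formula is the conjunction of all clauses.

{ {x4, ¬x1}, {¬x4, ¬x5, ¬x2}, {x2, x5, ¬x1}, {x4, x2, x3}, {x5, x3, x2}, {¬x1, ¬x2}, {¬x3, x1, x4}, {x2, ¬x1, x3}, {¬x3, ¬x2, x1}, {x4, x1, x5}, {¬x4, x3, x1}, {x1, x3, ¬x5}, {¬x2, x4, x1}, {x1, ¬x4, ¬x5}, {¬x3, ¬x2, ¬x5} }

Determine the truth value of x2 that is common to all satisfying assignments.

False

Suppose x2 = True.
Unit clause (¬x1) forces x1 = False.
Unit clause (¬x3) forces x3 = False.
Unit clause (¬x4) forces x4 = False.
That conflicts with the unit clause (x4).
So every satisfying assignment has x2 = False.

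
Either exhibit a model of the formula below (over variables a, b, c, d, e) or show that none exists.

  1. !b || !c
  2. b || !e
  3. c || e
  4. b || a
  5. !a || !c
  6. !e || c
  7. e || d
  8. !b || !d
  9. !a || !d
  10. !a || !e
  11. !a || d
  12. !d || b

UNSATISFIABLE

Branch on b: set b = false.
(!e) alone gives e = false.
(c) alone gives c = true.
(a) alone gives a = true.
But (!a) is also a unit clause — contradiction.
So b must be the other value — set b = true.
(!c) alone gives c = false.
(e) alone gives e = true.
But (!e) is also a unit clause — contradiction.
Neither b = true nor b = false works.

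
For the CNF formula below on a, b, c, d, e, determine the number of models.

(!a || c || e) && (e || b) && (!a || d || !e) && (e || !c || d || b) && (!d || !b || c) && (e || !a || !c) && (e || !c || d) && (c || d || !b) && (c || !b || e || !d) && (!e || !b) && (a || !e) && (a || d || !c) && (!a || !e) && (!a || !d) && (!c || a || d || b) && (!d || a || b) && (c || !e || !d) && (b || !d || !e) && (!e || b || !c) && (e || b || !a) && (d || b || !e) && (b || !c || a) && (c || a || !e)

1

There are 2^5 = 32 truth assignments over (a, b, c, d, e).
Split on c. With c = true, the clauses containing c are satisfied and !c drops from the rest; 1 of the 2^4 = 16 assignments to the other variables satisfy what remains.
With c = false, by the same count on the reduced clause set, 0 assignments work.
Total: 1 + 0 = 1.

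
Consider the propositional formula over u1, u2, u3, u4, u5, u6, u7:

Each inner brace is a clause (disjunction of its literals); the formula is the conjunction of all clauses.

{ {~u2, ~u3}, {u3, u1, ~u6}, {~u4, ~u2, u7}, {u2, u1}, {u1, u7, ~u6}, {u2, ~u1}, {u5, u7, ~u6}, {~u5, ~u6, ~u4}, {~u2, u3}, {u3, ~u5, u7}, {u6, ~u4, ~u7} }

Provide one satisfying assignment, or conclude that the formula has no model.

Branch on u2: set u2 = 0.
(u1) alone gives u1 = 1.
That conflicts with the unit clause (~u1).
So u2 must be the other value — set u2 = 1.
(~u3) alone gives u3 = 0.
That conflicts with the unit clause (u3).
Neither u2 = 1 nor u2 = 0 works.

UNSATISFIABLE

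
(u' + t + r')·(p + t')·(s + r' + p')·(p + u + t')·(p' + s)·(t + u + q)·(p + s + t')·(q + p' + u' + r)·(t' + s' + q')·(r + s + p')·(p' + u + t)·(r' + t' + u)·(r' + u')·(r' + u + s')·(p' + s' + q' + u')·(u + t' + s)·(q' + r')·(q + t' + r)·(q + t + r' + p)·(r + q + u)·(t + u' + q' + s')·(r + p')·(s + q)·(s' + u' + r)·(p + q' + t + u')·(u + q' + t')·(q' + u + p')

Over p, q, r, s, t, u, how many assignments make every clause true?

2

There are 2^6 = 64 truth assignments over (p, q, r, s, t, u).
Split on u. With u = 1, the clauses containing u are satisfied and u' drops from the rest; 0 of the 2^5 = 32 assignments to the other variables satisfy what remains.
With u = 0, by the same count on the reduced clause set, 2 assignments work.
(One model: p=F, q=T, r=F, s=F, t=F, u=F.)
Total: 0 + 2 = 2.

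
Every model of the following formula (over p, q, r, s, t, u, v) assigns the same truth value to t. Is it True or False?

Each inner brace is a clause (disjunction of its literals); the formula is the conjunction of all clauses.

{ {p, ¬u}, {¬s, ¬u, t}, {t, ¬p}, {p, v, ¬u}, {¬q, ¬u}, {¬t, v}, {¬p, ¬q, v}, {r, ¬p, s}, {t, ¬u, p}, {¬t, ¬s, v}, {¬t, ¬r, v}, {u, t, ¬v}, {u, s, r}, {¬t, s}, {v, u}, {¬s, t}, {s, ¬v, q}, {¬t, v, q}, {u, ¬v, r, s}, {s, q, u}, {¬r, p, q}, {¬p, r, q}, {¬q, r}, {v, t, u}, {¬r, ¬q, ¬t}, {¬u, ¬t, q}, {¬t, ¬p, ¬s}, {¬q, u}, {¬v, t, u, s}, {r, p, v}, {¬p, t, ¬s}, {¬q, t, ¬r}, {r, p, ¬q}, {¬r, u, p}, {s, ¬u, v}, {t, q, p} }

True

Suppose t = False.
(¬p) alone gives p = False.
(¬u) alone gives u = False.
(¬v) alone gives v = False.
Now (v) is unsatisfied and unit — conflict.
So every satisfying assignment has t = True.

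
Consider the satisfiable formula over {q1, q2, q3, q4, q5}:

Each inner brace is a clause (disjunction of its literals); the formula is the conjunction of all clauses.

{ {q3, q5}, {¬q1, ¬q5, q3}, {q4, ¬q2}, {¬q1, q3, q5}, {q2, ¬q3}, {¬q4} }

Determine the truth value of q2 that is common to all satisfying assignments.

Suppose q2 = True.
The clause (q4) is unit, so q4 = True.
But (¬q4) is also a unit clause — contradiction.
So every satisfying assignment has q2 = False.

False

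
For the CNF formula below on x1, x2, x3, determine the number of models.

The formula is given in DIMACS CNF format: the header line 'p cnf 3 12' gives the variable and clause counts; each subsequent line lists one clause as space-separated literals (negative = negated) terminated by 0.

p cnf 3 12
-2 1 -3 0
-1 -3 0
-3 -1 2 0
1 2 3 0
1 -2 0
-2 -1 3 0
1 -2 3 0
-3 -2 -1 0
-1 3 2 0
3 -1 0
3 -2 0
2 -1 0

There are 2^3 = 8 truth assignments over (x1, x2, x3).
Split on x3. With x3 = True, the clauses containing x3 are satisfied and ¬x3 drops from the rest; 1 of the 2^2 = 4 assignments to the other variables satisfy what remains.
With x3 = False, by the same count on the reduced clause set, 0 assignments work.
(One model: x1=F, x2=F, x3=T.)
Total: 1 + 0 = 1.

1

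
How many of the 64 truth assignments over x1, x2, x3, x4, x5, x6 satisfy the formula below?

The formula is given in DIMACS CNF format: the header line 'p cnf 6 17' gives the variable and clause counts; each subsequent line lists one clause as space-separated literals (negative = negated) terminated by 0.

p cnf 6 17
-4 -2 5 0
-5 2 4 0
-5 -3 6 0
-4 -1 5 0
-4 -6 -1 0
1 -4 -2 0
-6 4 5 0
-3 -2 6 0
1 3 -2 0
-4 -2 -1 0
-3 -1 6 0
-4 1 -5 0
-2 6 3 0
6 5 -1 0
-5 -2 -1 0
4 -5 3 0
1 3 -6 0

7

There are 2^6 = 64 truth assignments over (x1, x2, x3, x4, x5, x6).
Split on x1. With x1 = True, the clauses containing x1 are satisfied and ¬x1 drops from the rest; 1 of the 2^5 = 32 assignments to the other variables satisfy what remains.
With x1 = False, by the same count on the reduced clause set, 6 assignments work.
Total: 1 + 6 = 7.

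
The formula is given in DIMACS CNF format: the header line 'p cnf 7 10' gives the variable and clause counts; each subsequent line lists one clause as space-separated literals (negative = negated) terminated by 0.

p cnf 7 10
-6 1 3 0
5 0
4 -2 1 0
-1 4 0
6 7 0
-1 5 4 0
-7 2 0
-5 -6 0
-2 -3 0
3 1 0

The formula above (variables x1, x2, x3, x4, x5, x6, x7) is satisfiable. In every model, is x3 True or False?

False

Suppose x3 = True.
The clause (x5) is unit, so x5 = True.
The clause (¬x6) is unit, so x6 = False.
The clause (x7) is unit, so x7 = True.
The clause (x2) is unit, so x2 = True.
But (¬x2) is also a unit clause — contradiction.
So every satisfying assignment has x3 = False.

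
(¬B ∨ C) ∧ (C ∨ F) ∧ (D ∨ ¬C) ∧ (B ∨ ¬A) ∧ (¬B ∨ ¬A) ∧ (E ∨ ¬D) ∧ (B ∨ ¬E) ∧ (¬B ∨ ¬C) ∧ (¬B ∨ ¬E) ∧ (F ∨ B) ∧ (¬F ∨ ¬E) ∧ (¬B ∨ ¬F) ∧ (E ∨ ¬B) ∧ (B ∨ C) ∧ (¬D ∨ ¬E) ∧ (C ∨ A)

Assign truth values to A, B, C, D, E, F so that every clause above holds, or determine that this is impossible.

UNSATISFIABLE

Case B = False:
(¬A) alone gives A = False.
(¬E) alone gives E = False.
(¬D) alone gives D = False.
(¬C) alone gives C = False.
But (C) is also a unit clause — contradiction.
So B must be the other value — set B = True.
(C) alone gives C = True.
But (¬C) is also a unit clause — contradiction.
Either choice for B ends in contradiction.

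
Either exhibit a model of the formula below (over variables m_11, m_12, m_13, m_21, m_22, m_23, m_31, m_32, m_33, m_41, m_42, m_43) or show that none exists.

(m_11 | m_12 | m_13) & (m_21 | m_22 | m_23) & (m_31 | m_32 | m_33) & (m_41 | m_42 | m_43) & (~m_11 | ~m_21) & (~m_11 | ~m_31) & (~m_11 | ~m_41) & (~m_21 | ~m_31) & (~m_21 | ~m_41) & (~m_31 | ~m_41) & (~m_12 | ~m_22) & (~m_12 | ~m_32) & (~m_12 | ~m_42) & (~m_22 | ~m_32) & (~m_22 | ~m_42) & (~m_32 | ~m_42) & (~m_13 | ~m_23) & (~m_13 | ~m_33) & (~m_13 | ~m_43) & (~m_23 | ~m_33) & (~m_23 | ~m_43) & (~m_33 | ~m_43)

Case m_11 = 0:
Case m_12 = 1:
From the singleton clause (~m_22), m_22 = 0.
From the singleton clause (~m_32), m_32 = 0.
From the singleton clause (~m_42), m_42 = 0.
Case m_21 = 1:
From the singleton clause (~m_31), m_31 = 0.
From the singleton clause (m_33), m_33 = 1.
From the singleton clause (~m_41), m_41 = 0.
From the singleton clause (m_43), m_43 = 1.
But (~m_43) is also a unit clause — contradiction.
Backtrack on m_21: now try m_21 = 0.
From the singleton clause (m_23), m_23 = 1.
From the singleton clause (~m_13), m_13 = 0.
From the singleton clause (~m_33), m_33 = 0.
From the singleton clause (m_31), m_31 = 1.
From the singleton clause (~m_41), m_41 = 0.
From the singleton clause (m_43), m_43 = 1.
But (~m_43) is also a unit clause — contradiction.
Either choice for m_21 ends in contradiction.
Backtrack on m_12: now try m_12 = 0.
From the singleton clause (m_13), m_13 = 1.
From the singleton clause (~m_23), m_23 = 0.
From the singleton clause (~m_33), m_33 = 0.
From the singleton clause (~m_43), m_43 = 0.
Case m_21 = 1:
From the singleton clause (~m_31), m_31 = 0.
From the singleton clause (m_32), m_32 = 1.
From the singleton clause (~m_41), m_41 = 0.
From the singleton clause (m_42), m_42 = 1.
But (~m_42) is also a unit clause — contradiction.
Backtrack on m_21: now try m_21 = 0.
From the singleton clause (m_22), m_22 = 1.
From the singleton clause (~m_32), m_32 = 0.
From the singleton clause (m_31), m_31 = 1.
From the singleton clause (~m_41), m_41 = 0.
From the singleton clause (m_42), m_42 = 1.
But (~m_42) is also a unit clause — contradiction.
Either choice for m_21 ends in contradiction.
Either choice for m_12 ends in contradiction.
Backtrack on m_11: now try m_11 = 1.
From the singleton clause (~m_21), m_21 = 0.
From the singleton clause (~m_31), m_31 = 0.
From the singleton clause (~m_41), m_41 = 0.
Case m_22 = 1:
From the singleton clause (~m_12), m_12 = 0.
From the singleton clause (~m_32), m_32 = 0.
From the singleton clause (m_33), m_33 = 1.
From the singleton clause (~m_42), m_42 = 0.
From the singleton clause (m_43), m_43 = 1.
But (~m_43) is also a unit clause — contradiction.
Backtrack on m_22: now try m_22 = 0.
From the singleton clause (m_23), m_23 = 1.
From the singleton clause (~m_13), m_13 = 0.
From the singleton clause (~m_33), m_33 = 0.
From the singleton clause (m_32), m_32 = 1.
From the singleton clause (~m_12), m_12 = 0.
From the singleton clause (~m_42), m_42 = 0.
From the singleton clause (m_43), m_43 = 1.
But (~m_43) is also a unit clause — contradiction.
Either choice for m_22 ends in contradiction.
Either choice for m_11 ends in contradiction.

UNSATISFIABLE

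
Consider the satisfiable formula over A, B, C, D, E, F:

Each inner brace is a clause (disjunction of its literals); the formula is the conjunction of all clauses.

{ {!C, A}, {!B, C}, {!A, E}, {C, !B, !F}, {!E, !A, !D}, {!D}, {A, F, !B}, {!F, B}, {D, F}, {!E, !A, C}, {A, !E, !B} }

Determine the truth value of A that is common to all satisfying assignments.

Suppose A = false.
From the singleton clause (!C), C = false.
From the singleton clause (!B), B = false.
From the singleton clause (!D), D = false.
From the singleton clause (!F), F = false.
Now (F) is unsatisfied and unit — conflict.
So every satisfying assignment has A = True.

True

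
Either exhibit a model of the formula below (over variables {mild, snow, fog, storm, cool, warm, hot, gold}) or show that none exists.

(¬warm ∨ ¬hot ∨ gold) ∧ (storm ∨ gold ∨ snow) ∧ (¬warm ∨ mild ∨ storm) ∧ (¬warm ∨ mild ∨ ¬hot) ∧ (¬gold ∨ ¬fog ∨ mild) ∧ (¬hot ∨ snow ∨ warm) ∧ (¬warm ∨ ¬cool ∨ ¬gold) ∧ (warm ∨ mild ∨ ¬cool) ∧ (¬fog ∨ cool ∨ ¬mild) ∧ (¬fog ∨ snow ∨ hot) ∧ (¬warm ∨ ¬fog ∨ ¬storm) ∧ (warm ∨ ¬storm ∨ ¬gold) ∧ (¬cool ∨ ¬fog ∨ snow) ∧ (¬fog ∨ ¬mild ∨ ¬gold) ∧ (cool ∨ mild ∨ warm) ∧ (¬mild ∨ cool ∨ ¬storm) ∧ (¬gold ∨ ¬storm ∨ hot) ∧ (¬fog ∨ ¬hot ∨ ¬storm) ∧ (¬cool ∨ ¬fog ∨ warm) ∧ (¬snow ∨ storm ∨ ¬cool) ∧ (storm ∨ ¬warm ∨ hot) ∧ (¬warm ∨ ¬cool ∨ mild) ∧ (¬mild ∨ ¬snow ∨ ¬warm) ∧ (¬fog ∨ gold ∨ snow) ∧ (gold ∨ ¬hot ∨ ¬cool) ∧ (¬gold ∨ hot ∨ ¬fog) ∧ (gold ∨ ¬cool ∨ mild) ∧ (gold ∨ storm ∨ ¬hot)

mild ↦ True,  snow ↦ False,  fog ↦ False,  storm ↦ False,  cool ↦ False,  warm ↦ False,  hot ↦ False,  gold ↦ True

Try warm = False.
Try hot = False.
Try mild = True.
Try fog = False.
Try storm = False.
Try gold = True.
Try snow = False.
No clause remains; cool is free.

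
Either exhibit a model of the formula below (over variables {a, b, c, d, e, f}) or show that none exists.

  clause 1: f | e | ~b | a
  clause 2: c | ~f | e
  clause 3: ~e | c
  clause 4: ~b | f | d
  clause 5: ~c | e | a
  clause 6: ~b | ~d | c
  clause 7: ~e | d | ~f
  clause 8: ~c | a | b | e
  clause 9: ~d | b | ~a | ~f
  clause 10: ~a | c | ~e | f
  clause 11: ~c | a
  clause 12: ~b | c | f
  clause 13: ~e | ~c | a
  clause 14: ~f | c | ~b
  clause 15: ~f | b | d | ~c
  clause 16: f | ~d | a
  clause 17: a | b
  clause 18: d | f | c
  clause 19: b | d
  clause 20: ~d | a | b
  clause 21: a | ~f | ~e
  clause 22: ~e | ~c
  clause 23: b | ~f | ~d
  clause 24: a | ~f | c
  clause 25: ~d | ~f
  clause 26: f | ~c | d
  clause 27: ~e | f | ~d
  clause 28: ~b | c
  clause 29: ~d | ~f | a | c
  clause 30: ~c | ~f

Case e = 0:
Case c = 1:
(a) alone gives a = 1.
(~f) alone gives f = 0.
(d) alone gives d = 1.
Every clause is now satisfied; b is unconstrained.

a: 1,  b: 1,  c: 1,  d: 1,  e: 0,  f: 0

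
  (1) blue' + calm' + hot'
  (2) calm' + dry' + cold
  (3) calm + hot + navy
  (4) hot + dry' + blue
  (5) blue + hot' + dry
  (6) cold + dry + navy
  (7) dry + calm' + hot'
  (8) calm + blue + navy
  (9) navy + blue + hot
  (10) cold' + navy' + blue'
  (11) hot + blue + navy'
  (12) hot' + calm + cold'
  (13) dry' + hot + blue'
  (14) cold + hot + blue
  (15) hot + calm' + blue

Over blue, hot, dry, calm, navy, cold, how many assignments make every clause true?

There are 2^6 = 64 truth assignments over (blue, hot, dry, calm, navy, cold).
Split on cold. With cold = 1, the clauses containing cold are satisfied and cold' drops from the rest; 3 of the 2^5 = 32 assignments to the other variables satisfy what remains.
With cold = 0, by the same count on the reduced clause set, 6 assignments work.
Total: 3 + 6 = 9.

9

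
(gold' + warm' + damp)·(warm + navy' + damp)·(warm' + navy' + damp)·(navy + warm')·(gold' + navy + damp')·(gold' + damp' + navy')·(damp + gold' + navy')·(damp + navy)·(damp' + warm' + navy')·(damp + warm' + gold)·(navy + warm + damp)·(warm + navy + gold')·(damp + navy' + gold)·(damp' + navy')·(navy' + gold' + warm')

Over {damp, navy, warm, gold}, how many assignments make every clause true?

There are 2^4 = 16 truth assignments over (damp, navy, warm, gold).
Check each against the 15 clauses (columns in the order damp, navy, warm, gold):
  F F F F  ✗ fails (damp + navy)
  F F F T  ✗ fails (damp + navy)
  F F T F  ✗ fails (navy + warm')
  F F T T  ✗ fails (gold' + warm' + damp)
  F T F F  ✗ fails (warm + navy' + damp)
  F T F T  ✗ fails (warm + navy' + damp)
  F T T F  ✗ fails (warm' + navy' + damp)
  F T T T  ✗ fails (gold' + warm' + damp)
  T F F F  ✓ satisfies all
  T F F T  ✗ fails (gold' + navy + damp')
  T F T F  ✗ fails (navy + warm')
  T F T T  ✗ fails (navy + warm')
  T T F F  ✗ fails (damp' + navy')
  T T F T  ✗ fails (gold' + damp' + navy')
  T T T F  ✗ fails (damp' + warm' + navy')
  T T T T  ✗ fails (gold' + damp' + navy')
1 of the 16 rows is a model.

1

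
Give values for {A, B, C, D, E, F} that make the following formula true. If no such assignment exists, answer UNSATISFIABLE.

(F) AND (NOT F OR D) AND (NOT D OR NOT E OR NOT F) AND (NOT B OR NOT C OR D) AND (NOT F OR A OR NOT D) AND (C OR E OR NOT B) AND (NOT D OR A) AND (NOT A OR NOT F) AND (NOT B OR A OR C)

UNSATISFIABLE

Unit clause (F) forces F = true.
Unit clause (D) forces D = true.
Unit clause (NOT E) forces E = false.
Unit clause (A) forces A = true.
But (NOT A) is also a unit clause — contradiction.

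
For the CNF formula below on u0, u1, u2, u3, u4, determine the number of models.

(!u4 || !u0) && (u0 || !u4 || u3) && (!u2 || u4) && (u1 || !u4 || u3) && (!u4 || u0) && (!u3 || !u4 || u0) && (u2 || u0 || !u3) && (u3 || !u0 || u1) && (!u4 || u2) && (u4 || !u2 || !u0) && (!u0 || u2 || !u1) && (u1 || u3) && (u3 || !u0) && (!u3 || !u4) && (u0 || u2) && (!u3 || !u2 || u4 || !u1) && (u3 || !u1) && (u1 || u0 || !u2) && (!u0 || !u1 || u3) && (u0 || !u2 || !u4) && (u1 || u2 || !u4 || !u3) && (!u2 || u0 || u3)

There are 2^5 = 32 truth assignments over (u0, u1, u2, u3, u4).
Split on u4. With u4 = true, the clauses containing u4 are satisfied and !u4 drops from the rest; 0 of the 2^4 = 16 assignments to the other variables satisfy what remains.
With u4 = false, by the same count on the reduced clause set, 1 assignment works.
(One model: u0=T, u1=F, u2=F, u3=T, u4=F.)
Total: 0 + 1 = 1.

1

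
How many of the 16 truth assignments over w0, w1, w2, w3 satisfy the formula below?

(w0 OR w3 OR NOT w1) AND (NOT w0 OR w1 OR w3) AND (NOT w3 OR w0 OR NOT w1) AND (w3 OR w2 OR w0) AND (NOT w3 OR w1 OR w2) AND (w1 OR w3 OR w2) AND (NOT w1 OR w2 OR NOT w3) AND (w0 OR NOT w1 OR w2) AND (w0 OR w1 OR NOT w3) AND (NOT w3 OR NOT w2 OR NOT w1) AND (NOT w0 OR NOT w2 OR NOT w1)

There are 2^4 = 16 truth assignments over (w0, w1, w2, w3).
Check each against the 11 clauses (columns in the order w0, w1, w2, w3):
  F F F F  ✗ fails (w3 OR w2 OR w0)
  F F F T  ✗ fails (NOT w3 OR w1 OR w2)
  F F T F  ✓ satisfies all
  F F T T  ✗ fails (w0 OR w1 OR NOT w3)
  F T F F  ✗ fails (w0 OR w3 OR NOT w1)
  F T F T  ✗ fails (NOT w3 OR w0 OR NOT w1)
  F T T F  ✗ fails (w0 OR w3 OR NOT w1)
  F T T T  ✗ fails (NOT w3 OR w0 OR NOT w1)
  T F F F  ✗ fails (NOT w0 OR w1 OR w3)
  T F F T  ✗ fails (NOT w3 OR w1 OR w2)
  T F T F  ✗ fails (NOT w0 OR w1 OR w3)
  T F T T  ✓ satisfies all
  T T F F  ✓ satisfies all
  T T F T  ✗ fails (NOT w1 OR w2 OR NOT w3)
  T T T F  ✗ fails (NOT w0 OR NOT w2 OR NOT w1)
  T T T T  ✗ fails (NOT w3 OR NOT w2 OR NOT w1)
3 of the 16 rows are models.

3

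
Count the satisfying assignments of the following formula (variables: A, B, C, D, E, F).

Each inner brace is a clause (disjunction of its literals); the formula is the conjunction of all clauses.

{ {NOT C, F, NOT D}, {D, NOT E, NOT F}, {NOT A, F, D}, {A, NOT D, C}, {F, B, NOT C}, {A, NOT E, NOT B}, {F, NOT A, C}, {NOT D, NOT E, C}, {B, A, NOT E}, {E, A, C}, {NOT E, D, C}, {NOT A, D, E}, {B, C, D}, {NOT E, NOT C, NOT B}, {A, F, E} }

There are 2^6 = 64 truth assignments over (A, B, C, D, E, F).
Split on B. With B = true, the clauses containing B are satisfied and NOT B drops from the rest; 4 of the 2^5 = 32 assignments to the other variables satisfy what remains.
With B = false, by the same count on the reduced clause set, 5 assignments work.
(One model: A=F, B=F, C=T, D=F, E=F, F=T.)
Total: 4 + 5 = 9.

9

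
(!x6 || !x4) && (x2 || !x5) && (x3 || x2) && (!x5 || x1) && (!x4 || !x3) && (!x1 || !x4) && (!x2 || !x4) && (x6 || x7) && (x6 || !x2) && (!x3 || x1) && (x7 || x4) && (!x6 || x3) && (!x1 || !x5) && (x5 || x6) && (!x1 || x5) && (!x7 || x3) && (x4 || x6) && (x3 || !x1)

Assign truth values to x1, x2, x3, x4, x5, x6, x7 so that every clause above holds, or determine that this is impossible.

Branch on x6: set x6 = false.
(x7) alone gives x7 = true.
(!x2) alone gives x2 = false.
(!x5) alone gives x5 = false.
That conflicts with the unit clause (x5).
Undo x6 and try x6 = true.
(!x4) alone gives x4 = false.
(x7) alone gives x7 = true.
(x3) alone gives x3 = true.
(x1) alone gives x1 = true.
(!x5) alone gives x5 = false.
That conflicts with the unit clause (x5).
Both values of x6 lead to a conflict.

UNSATISFIABLE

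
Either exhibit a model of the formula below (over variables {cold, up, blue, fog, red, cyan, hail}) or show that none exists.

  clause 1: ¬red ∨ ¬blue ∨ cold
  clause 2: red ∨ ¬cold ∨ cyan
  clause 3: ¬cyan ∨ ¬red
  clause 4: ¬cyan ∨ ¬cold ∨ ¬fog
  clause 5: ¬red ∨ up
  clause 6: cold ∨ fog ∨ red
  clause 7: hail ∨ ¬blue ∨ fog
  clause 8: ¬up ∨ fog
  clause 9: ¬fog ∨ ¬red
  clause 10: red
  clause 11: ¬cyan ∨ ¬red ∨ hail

UNSATISFIABLE

The clause (red) is unit, so red = True.
The clause (¬cyan) is unit, so cyan = False.
The clause (up) is unit, so up = True.
The clause (fog) is unit, so fog = True.
But (¬fog) is also a unit clause — contradiction.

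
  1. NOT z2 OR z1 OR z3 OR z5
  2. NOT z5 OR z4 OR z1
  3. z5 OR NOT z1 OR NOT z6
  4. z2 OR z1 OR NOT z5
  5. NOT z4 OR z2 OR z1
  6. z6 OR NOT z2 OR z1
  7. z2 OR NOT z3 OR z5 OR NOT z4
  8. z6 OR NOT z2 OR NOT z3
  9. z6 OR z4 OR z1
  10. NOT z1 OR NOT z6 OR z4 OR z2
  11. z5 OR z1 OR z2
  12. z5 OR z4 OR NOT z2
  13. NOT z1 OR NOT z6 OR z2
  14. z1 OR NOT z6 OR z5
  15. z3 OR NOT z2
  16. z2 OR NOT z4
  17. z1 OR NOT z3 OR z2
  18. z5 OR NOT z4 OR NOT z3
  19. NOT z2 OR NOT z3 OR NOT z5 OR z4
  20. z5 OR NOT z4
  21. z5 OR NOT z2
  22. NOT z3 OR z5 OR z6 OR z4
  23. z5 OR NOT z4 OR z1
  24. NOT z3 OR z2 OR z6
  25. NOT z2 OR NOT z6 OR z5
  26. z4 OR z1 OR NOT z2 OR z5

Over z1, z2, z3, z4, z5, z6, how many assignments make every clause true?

4

There are 2^6 = 64 truth assignments over (z1, z2, z3, z4, z5, z6).
Split on z5. With z5 = true, the clauses containing z5 are satisfied and NOT z5 drops from the rest; 3 of the 2^5 = 32 assignments to the other variables satisfy what remains.
With z5 = false, by the same count on the reduced clause set, 1 assignment works.
Total: 3 + 1 = 4.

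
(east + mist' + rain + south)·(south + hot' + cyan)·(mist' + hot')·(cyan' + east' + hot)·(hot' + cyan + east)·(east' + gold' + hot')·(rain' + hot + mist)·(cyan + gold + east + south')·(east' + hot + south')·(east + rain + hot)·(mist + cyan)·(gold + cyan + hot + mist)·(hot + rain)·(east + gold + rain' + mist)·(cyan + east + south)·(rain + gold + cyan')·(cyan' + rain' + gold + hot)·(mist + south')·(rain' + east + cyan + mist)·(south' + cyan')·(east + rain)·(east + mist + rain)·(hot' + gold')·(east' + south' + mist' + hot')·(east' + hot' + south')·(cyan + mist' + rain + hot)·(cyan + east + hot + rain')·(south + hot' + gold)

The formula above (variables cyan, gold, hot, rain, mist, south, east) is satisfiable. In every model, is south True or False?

False

Suppose south = 1.
Unit clause (mist) forces mist = 1.
Unit clause (hot') forces hot = 0.
Unit clause (east') forces east = 0.
Unit clause (rain) forces rain = 1.
Unit clause (cyan') forces cyan = 0.
Now (cyan) is unsatisfied and unit — conflict.
So every satisfying assignment has south = False.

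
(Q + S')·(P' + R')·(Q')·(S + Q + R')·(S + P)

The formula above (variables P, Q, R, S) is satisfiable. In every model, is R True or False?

False

Suppose R = 1.
Unit clause (P') forces P = 0.
Unit clause (Q') forces Q = 0.
Unit clause (S') forces S = 0.
Now (S) is unsatisfied and unit — conflict.
So every satisfying assignment has R = False.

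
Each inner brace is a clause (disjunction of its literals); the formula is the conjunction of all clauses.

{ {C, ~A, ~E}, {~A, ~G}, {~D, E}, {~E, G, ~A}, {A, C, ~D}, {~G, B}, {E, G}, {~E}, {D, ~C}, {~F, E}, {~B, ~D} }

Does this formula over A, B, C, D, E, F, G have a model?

Yes

Unit clause (~E) forces E = 0.
Unit clause (~D) forces D = 0.
Unit clause (G) forces G = 1.
Unit clause (~A) forces A = 0.
Unit clause (B) forces B = 1.
Unit clause (~C) forces C = 0.
Unit clause (~F) forces F = 0.
All clauses are satisfied.
A satisfying assignment: A=0; B=1; C=0; D=0; E=0; F=0; G=1.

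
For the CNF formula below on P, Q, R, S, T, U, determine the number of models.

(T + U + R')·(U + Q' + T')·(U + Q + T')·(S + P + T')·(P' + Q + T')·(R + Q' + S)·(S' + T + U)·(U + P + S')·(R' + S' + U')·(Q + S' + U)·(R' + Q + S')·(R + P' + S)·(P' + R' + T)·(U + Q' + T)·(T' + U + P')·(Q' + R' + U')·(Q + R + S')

There are 2^6 = 64 truth assignments over (P, Q, R, S, T, U).
Split on U. With U = 1, the clauses containing U are satisfied and U' drops from the rest; 6 of the 2^5 = 32 assignments to the other variables satisfy what remains.
With U = 0, by the same count on the reduced clause set, 1 assignment works.
Total: 6 + 1 = 7.

7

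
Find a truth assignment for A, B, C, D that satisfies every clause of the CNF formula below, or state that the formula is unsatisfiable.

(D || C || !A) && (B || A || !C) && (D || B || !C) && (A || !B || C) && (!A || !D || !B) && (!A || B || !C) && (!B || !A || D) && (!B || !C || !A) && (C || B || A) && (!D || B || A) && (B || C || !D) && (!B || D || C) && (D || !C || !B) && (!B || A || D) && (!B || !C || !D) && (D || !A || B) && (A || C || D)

UNSATISFIABLE

Branch on D: set D = true.
Branch on A: set A = false.
(B) alone gives B = true.
(C) alone gives C = true.
Now (!C) is unsatisfied and unit — conflict.
So A must be the other value — set A = true.
(!B) alone gives B = false.
(!C) alone gives C = false.
Now (C) is unsatisfied and unit — conflict.
Neither A = true nor A = false works.
So D must be the other value — set D = false.
Branch on C: set C = true.
(B) alone gives B = true.
Now (!B) is unsatisfied and unit — conflict.
So C must be the other value — set C = false.
(!A) alone gives A = false.
Now (A) is unsatisfied and unit — conflict.
Neither C = true nor C = false works.
Neither D = true nor D = false works.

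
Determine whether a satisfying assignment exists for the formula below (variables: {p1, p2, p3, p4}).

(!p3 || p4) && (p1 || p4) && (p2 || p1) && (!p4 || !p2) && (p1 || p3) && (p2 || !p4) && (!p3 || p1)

Case p3 = false:
Unit clause (p1) forces p1 = true.
Case p4 = false:
No clause remains; p2 is free.
A satisfying assignment: p1=true,  p2=false,  p3=false,  p4=false.

Yes, satisfiable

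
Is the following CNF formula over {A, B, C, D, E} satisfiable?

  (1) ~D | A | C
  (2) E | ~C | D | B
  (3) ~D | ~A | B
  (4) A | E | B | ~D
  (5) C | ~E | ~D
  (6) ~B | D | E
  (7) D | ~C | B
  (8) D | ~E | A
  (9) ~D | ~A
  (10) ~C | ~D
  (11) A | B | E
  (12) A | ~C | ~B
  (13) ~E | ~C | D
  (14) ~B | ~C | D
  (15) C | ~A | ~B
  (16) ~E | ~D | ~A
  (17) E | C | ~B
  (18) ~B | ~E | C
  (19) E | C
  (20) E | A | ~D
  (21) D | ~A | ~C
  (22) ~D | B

Branch on D: set D = 0.
Branch on B: set B = 0.
The clause (~C) is unit, so C = 0.
The clause (E) is unit, so E = 1.
The clause (A) is unit, so A = 1.
All clauses are satisfied.
A satisfying assignment: A: 1; B: 0; C: 0; D: 0; E: 1.

Yes, satisfiable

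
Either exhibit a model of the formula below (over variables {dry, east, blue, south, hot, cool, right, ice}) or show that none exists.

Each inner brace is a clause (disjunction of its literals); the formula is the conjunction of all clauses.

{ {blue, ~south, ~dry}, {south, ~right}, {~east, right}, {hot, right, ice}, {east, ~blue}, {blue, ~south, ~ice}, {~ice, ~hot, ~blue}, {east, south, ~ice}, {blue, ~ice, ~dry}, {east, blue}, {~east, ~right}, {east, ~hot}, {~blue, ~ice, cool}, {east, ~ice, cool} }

Case south = 1:
Case blue = 1:
Unit clause (east) forces east = 1.
Unit clause (right) forces right = 1.
But (~right) is also a unit clause — contradiction.
So blue must be the other value — set blue = 0.
Unit clause (~dry) forces dry = 0.
Unit clause (~ice) forces ice = 0.
Unit clause (east) forces east = 1.
Unit clause (right) forces right = 1.
But (~right) is also a unit clause — contradiction.
Neither blue = 1 nor blue = 0 works.
So south must be the other value — set south = 0.
Unit clause (~right) forces right = 0.
Unit clause (~east) forces east = 0.
Unit clause (~blue) forces blue = 0.
But (blue) is also a unit clause — contradiction.
Neither south = 1 nor south = 0 works.

UNSATISFIABLE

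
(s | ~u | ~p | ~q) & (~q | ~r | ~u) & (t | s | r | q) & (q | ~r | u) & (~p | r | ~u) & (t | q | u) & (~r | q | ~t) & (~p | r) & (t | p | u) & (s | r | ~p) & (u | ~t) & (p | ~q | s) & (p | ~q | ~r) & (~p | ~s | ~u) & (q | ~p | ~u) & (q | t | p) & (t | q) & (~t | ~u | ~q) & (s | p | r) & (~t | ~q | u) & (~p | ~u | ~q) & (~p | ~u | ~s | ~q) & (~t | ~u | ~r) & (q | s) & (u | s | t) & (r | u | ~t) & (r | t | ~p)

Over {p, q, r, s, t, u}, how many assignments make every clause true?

There are 2^6 = 64 truth assignments over (p, q, r, s, t, u).
Split on t. With t = 1, the clauses containing t are satisfied and ~t drops from the rest; 1 of the 2^5 = 32 assignments to the other variables satisfy what remains.
With t = 0, by the same count on the reduced clause set, 2 assignments work.
(One model: p=F, q=F, r=F, s=T, t=T, u=T.)
Total: 1 + 2 = 3.

3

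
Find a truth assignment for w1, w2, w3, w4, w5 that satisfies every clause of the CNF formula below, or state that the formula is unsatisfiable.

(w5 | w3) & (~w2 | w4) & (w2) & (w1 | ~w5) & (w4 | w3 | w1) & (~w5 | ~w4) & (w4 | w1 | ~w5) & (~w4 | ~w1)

w1 ↦ 0, w2 ↦ 1, w3 ↦ 1, w4 ↦ 1, w5 ↦ 0

From the singleton clause (w2), w2 = 1.
From the singleton clause (w4), w4 = 1.
From the singleton clause (~w5), w5 = 0.
From the singleton clause (w3), w3 = 1.
From the singleton clause (~w1), w1 = 0.
Every clause now holds.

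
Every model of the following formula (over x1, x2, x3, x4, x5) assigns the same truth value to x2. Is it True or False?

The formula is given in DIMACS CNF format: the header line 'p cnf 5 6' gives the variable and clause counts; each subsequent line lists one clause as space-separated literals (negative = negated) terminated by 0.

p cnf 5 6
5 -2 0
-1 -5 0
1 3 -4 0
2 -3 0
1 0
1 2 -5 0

Suppose x2 = True.
(x5) alone gives x5 = True.
(¬x1) alone gives x1 = False.
But (x1) is also a unit clause — contradiction.
So every satisfying assignment has x2 = False.

False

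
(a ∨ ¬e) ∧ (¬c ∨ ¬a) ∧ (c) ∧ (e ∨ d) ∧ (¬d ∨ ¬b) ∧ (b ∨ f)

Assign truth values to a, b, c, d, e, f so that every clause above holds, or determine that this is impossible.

From the singleton clause (c), c = True.
From the singleton clause (¬a), a = False.
From the singleton clause (¬e), e = False.
From the singleton clause (d), d = True.
From the singleton clause (¬b), b = False.
From the singleton clause (f), f = True.
All clauses are satisfied.

a=False,  b=False,  c=True,  d=True,  e=False,  f=True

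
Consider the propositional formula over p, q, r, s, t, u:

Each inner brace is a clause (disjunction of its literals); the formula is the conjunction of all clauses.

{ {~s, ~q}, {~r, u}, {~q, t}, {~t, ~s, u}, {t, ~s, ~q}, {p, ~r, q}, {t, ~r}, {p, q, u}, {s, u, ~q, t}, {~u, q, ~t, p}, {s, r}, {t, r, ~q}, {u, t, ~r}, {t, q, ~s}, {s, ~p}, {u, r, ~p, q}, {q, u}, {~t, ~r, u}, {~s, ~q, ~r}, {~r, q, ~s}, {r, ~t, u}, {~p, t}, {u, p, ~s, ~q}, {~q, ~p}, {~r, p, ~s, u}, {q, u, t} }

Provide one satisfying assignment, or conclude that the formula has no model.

p ↦ 0; q ↦ 1; r ↦ 1; s ↦ 0; t ↦ 1; u ↦ 1

Suppose s = 0.
Unit clause (r) forces r = 1.
Unit clause (u) forces u = 1.
Unit clause (t) forces t = 1.
Unit clause (~p) forces p = 0.
Unit clause (q) forces q = 1.
Every clause now holds.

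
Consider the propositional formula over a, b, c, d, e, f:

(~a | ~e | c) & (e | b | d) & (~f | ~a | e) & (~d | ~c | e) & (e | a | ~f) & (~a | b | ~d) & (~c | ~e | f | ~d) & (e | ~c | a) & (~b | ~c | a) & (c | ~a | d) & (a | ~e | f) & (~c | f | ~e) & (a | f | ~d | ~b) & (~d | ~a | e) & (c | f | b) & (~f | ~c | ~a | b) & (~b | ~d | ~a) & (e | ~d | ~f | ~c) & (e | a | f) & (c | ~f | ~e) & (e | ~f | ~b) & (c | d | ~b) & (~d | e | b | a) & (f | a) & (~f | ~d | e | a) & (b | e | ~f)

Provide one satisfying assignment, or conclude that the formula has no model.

a: 0; b: 0; c: 1; d: 0; e: 1; f: 1

Branch on f: set f = 1.
Branch on a: set a = 0.
(e) alone gives e = 1.
(c) alone gives c = 1.
(~b) alone gives b = 0.
Every clause is now satisfied; d is unconstrained.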